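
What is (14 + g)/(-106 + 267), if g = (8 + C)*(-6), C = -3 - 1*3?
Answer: 2/161 ≈ 0.012422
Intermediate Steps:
C = -6 (C = -3 - 3 = -6)
g = -12 (g = (8 - 6)*(-6) = 2*(-6) = -12)
(14 + g)/(-106 + 267) = (14 - 12)/(-106 + 267) = 2/161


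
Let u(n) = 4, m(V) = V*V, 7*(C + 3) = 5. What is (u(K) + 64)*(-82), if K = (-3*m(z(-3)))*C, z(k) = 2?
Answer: -5576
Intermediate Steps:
C = -16/7 (C = -3 + (1/7)*5 = -3 + 5/7 = -16/7 ≈ -2.2857)
m(V) = V**2
K = 192/7 (K = -3*2**2*(-16/7) = -3*4*(-16/7) = -12*(-16/7) = 192/7 ≈ 27.429)
(u(K) + 64)*(-82) = (4 + 64)*(-82) = 68*(-82) = -5576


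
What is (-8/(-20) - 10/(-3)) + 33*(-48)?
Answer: -23704/15 ≈ -1580.3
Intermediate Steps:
(-8/(-20) - 10/(-3)) + 33*(-48) = (-8*(-1/20) - 10*(-1/3)) - 1584 = (2/5 + 10/3) - 1584 = 56/15 - 1584 = -23704/15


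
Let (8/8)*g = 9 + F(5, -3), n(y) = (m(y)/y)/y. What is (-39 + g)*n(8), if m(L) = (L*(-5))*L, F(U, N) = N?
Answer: 165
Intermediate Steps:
m(L) = -5*L**2 (m(L) = (-5*L)*L = -5*L**2)
n(y) = -5 (n(y) = ((-5*y**2)/y)/y = (-5*y)/y = -5)
g = 6 (g = 9 - 3 = 6)
(-39 + g)*n(8) = (-39 + 6)*(-5) = -33*(-5) = 165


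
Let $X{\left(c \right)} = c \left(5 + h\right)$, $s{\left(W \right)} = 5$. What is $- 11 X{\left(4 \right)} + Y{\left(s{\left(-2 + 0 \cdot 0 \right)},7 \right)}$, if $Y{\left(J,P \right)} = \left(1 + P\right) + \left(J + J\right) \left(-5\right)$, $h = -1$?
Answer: $-218$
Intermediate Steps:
$X{\left(c \right)} = 4 c$ ($X{\left(c \right)} = c \left(5 - 1\right) = c 4 = 4 c$)
$Y{\left(J,P \right)} = 1 + P - 10 J$ ($Y{\left(J,P \right)} = \left(1 + P\right) + 2 J \left(-5\right) = \left(1 + P\right) - 10 J = 1 + P - 10 J$)
$- 11 X{\left(4 \right)} + Y{\left(s{\left(-2 + 0 \cdot 0 \right)},7 \right)} = - 11 \cdot 4 \cdot 4 + \left(1 + 7 - 50\right) = \left(-11\right) 16 + \left(1 + 7 - 50\right) = -176 - 42 = -218$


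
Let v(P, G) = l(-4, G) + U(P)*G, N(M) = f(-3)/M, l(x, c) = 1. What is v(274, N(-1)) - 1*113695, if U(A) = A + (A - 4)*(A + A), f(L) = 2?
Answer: -410162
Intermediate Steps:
U(A) = A + 2*A*(-4 + A) (U(A) = A + (-4 + A)*(2*A) = A + 2*A*(-4 + A))
N(M) = 2/M
v(P, G) = 1 + G*P*(-7 + 2*P) (v(P, G) = 1 + (P*(-7 + 2*P))*G = 1 + G*P*(-7 + 2*P))
v(274, N(-1)) - 1*113695 = (1 + (2/(-1))*274*(-7 + 2*274)) - 1*113695 = (1 + (2*(-1))*274*(-7 + 548)) - 113695 = (1 - 2*274*541) - 113695 = (1 - 296468) - 113695 = -296467 - 113695 = -410162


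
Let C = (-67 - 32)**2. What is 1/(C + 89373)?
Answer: 1/99174 ≈ 1.0083e-5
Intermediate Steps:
C = 9801 (C = (-99)**2 = 9801)
1/(C + 89373) = 1/(9801 + 89373) = 1/99174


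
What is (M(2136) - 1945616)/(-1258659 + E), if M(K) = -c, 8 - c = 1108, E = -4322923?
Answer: 972258/2790791 ≈ 0.34838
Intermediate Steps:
c = -1100 (c = 8 - 1*1108 = 8 - 1108 = -1100)
M(K) = 1100 (M(K) = -1*(-1100) = 1100)
(M(2136) - 1945616)/(-1258659 + E) = (1100 - 1945616)/(-1258659 - 4322923) = -1944516/(-5581582) = -1944516*(-1/5581582) = 972258/2790791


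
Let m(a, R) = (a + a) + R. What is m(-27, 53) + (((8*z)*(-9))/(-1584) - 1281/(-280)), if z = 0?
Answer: 143/40 ≈ 3.5750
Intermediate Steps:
m(a, R) = R + 2*a (m(a, R) = 2*a + R = R + 2*a)
m(-27, 53) + (((8*z)*(-9))/(-1584) - 1281/(-280)) = (53 + 2*(-27)) + (((8*0)*(-9))/(-1584) - 1281/(-280)) = (53 - 54) + ((0*(-9))*(-1/1584) - 1281*(-1/280)) = -1 + (0*(-1/1584) + 183/40) = -1 + (0 + 183/40) = -1 + 183/40 = 143/40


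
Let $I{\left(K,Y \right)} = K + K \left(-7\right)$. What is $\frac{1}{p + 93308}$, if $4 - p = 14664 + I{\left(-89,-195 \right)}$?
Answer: $\frac{1}{78114} \approx 1.2802 \cdot 10^{-5}$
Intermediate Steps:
$I{\left(K,Y \right)} = - 6 K$ ($I{\left(K,Y \right)} = K - 7 K = - 6 K$)
$p = -15194$ ($p = 4 - \left(14664 - -534\right) = 4 - \left(14664 + 534\right) = 4 - 15198 = -15194$)
$\frac{1}{p + 93308} = \frac{1}{-15194 + 93308} = \frac{1}{78114}$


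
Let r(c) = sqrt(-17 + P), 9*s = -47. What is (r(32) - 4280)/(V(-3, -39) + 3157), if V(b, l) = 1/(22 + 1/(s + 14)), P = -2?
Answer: -3738580/2757679 + 1747*I*sqrt(19)/5515358 ≈ -1.3557 + 0.0013807*I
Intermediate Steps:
s = -47/9 (s = (1/9)*(-47) = -47/9 ≈ -5.2222)
V(b, l) = 79/1747 (V(b, l) = 1/(22 + 1/(-47/9 + 14)) = 1/(22 + 1/(79/9)) = 1/(22 + 9/79) = 1/(1747/79) = 79/1747)
r(c) = I*sqrt(19) (r(c) = sqrt(-17 - 2) = sqrt(-19) = I*sqrt(19))
(r(32) - 4280)/(V(-3, -39) + 3157) = (I*sqrt(19) - 4280)/(79/1747 + 3157) = (-4280 + I*sqrt(19))/(5515358/1747) = (-4280 + I*sqrt(19))*(1747/5515358) = -3738580/2757679 + 1747*I*sqrt(19)/5515358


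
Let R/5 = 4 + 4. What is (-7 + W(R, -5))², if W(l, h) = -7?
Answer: 196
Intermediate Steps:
R = 40 (R = 5*(4 + 4) = 5*8 = 40)
(-7 + W(R, -5))² = (-7 - 7)² = (-14)² = 196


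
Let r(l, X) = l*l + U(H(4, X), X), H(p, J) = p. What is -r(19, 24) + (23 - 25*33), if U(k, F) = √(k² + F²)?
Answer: -1163 - 4*√37 ≈ -1187.3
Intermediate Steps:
U(k, F) = √(F² + k²)
r(l, X) = l² + √(16 + X²) (r(l, X) = l*l + √(X² + 4²) = l² + √(X² + 16) = l² + √(16 + X²))
-r(19, 24) + (23 - 25*33) = -(19² + √(16 + 24²)) + (23 - 25*33) = -(361 + √(16 + 576)) + (23 - 825) = -(361 + √592) - 802 = -(361 + 4*√37) - 802 = (-361 - 4*√37) - 802 = -1163 - 4*√37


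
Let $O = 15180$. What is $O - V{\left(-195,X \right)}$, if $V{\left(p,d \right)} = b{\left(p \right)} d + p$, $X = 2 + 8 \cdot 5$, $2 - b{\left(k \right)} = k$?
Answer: $7101$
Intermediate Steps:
$b{\left(k \right)} = 2 - k$
$X = 42$ ($X = 2 + 40 = 42$)
$V{\left(p,d \right)} = p + d \left(2 - p\right)$ ($V{\left(p,d \right)} = \left(2 - p\right) d + p = d \left(2 - p\right) + p = p + d \left(2 - p\right)$)
$O - V{\left(-195,X \right)} = 15180 - \left(-195 - 42 \left(-2 - 195\right)\right) = 15180 - \left(-195 - 42 \left(-197\right)\right) = 15180 - \left(-195 + 8274\right) = 15180 - 8079 = 7101$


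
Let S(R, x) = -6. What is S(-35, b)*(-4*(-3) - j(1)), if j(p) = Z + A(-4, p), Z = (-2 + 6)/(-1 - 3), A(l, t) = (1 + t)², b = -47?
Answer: -54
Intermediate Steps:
Z = -1 (Z = 4/(-4) = 4*(-¼) = -1)
j(p) = -1 + (1 + p)²
S(-35, b)*(-4*(-3) - j(1)) = -6*(-4*(-3) - (2 + 1)) = -6*(12 - 3) = -6*9 = -54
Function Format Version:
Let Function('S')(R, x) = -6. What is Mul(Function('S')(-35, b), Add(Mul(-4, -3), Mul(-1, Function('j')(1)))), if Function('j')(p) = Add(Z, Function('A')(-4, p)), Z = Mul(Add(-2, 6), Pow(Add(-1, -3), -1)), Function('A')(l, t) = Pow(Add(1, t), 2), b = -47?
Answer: -54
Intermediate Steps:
Z = -1 (Z = Mul(4, Pow(-4, -1)) = Mul(4, Rational(-1, 4)) = -1)
Function('j')(p) = Add(-1, Pow(Add(1, p), 2))
Mul(Function('S')(-35, b), Add(Mul(-4, -3), Mul(-1, Function('j')(1)))) = Mul(-6, Add(Mul(-4, -3), Mul(-1, Mul(1, Add(2, 1))))) = Mul(-6, Add(12, Mul(-1, Mul(1, 3)))) = Mul(-6, Add(12, Mul(-1, 3))) = Mul(-6, Add(12, -3)) = Mul(-6, 9) = -54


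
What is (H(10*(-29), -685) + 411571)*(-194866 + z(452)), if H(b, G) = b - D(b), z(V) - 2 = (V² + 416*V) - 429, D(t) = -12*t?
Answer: 80354332443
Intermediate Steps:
z(V) = -427 + V² + 416*V (z(V) = 2 + ((V² + 416*V) - 429) = 2 + (-429 + V² + 416*V) = -427 + V² + 416*V)
H(b, G) = 13*b (H(b, G) = b - (-12)*b = b + 12*b = 13*b)
(H(10*(-29), -685) + 411571)*(-194866 + z(452)) = (13*(10*(-29)) + 411571)*(-194866 + (-427 + 452² + 416*452)) = (13*(-290) + 411571)*(-194866 + (-427 + 204304 + 188032)) = (-3770 + 411571)*(-194866 + 391909) = 407801*197043 = 80354332443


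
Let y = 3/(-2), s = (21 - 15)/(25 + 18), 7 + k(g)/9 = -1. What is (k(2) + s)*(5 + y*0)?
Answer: -15450/43 ≈ -359.30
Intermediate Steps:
k(g) = -72 (k(g) = -63 + 9*(-1) = -63 - 9 = -72)
s = 6/43 ≈ 0.13953
y = -3/2 (y = 3*(-½) = -3/2 ≈ -1.5000)
(k(2) + s)*(5 + y*0) = (-72 + 6/43)*(5 - 3/2*0) = -3090*(5 + 0)/43 = -3090/43*5 = -15450/43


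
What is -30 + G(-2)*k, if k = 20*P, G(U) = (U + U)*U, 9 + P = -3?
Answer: -1950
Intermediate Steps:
P = -12 (P = -9 - 3 = -12)
G(U) = 2*U**2 (G(U) = (2*U)*U = 2*U**2)
k = -240 (k = 20*(-12) = -240)
-30 + G(-2)*k = -30 + (2*(-2)**2)*(-240) = -30 + (2*4)*(-240) = -30 + 8*(-240) = -30 - 1920 = -1950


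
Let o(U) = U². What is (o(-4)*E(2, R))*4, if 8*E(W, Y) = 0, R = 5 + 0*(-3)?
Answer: 0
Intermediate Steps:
R = 5 (R = 5 + 0 = 5)
E(W, Y) = 0 (E(W, Y) = (⅛)*0 = 0)
(o(-4)*E(2, R))*4 = ((-4)²*0)*4 = (16*0)*4 = 0*4 = 0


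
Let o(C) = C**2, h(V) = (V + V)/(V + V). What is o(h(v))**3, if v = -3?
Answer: 1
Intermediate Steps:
h(V) = 1 (h(V) = (2*V)/((2*V)) = (2*V)*(1/(2*V)) = 1)
o(h(v))**3 = (1**2)**3 = 1**3 = 1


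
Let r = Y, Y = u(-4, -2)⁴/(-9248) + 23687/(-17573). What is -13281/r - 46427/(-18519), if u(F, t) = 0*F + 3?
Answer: 39980962440563159/4083083731491 ≈ 9791.9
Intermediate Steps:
u(F, t) = 3 (u(F, t) = 0 + 3 = 3)
Y = -220480789/162515104 (Y = 3⁴/(-9248) + 23687/(-17573) = 81*(-1/9248) + 23687*(-1/17573) = -81/9248 - 23687/17573 = -220480789/162515104 ≈ -1.3567)
r = -220480789/162515104 ≈ -1.3567
-13281/r - 46427/(-18519) = -13281/(-220480789/162515104) - 46427/(-18519) = -13281*(-162515104/220480789) - 46427*(-1/18519) = 2158363096224/220480789 + 46427/18519 = 39980962440563159/4083083731491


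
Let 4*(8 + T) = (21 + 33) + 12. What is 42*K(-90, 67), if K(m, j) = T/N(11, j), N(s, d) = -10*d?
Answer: -357/670 ≈ -0.53284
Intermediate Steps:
T = 17/2 (T = -8 + ((21 + 33) + 12)/4 = -8 + (54 + 12)/4 = -8 + (¼)*66 = -8 + 33/2 = 17/2 ≈ 8.5000)
K(m, j) = -17/(20*j) (K(m, j) = 17/(2*((-10*j))) = 17*(-1/(10*j))/2 = -17/(20*j))
42*K(-90, 67) = 42*(-17/20/67) = 42*(-17/20*1/67) = 42*(-17/1340) = -357/670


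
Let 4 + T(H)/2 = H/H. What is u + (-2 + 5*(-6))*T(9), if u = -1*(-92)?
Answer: 284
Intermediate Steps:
T(H) = -6 (T(H) = -8 + 2*(H/H) = -8 + 2*1 = -8 + 2 = -6)
u = 92
u + (-2 + 5*(-6))*T(9) = 92 + (-2 + 5*(-6))*(-6) = 92 + (-2 - 30)*(-6) = 92 - 32*(-6) = 92 + 192 = 284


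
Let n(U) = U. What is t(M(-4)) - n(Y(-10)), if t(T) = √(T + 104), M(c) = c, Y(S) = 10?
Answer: 0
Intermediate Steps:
t(T) = √(104 + T)
t(M(-4)) - n(Y(-10)) = √(104 - 4) - 1*10 = √100 - 10 = 10 - 10 = 0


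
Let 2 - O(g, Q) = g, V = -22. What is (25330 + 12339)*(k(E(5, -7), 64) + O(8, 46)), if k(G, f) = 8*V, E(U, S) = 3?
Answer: -6855758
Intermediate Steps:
O(g, Q) = 2 - g
k(G, f) = -176 (k(G, f) = 8*(-22) = -176)
(25330 + 12339)*(k(E(5, -7), 64) + O(8, 46)) = (25330 + 12339)*(-176 + (2 - 1*8)) = 37669*(-176 + (2 - 8)) = 37669*(-176 - 6) = 37669*(-182) = -6855758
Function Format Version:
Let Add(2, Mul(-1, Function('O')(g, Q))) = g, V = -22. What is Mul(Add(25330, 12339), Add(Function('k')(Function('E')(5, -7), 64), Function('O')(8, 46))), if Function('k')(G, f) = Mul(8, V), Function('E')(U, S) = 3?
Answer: -6855758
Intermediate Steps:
Function('O')(g, Q) = Add(2, Mul(-1, g))
Function('k')(G, f) = -176 (Function('k')(G, f) = Mul(8, -22) = -176)
Mul(Add(25330, 12339), Add(Function('k')(Function('E')(5, -7), 64), Function('O')(8, 46))) = Mul(Add(25330, 12339), Add(-176, Add(2, Mul(-1, 8)))) = Mul(37669, Add(-176, Add(2, -8))) = Mul(37669, Add(-176, -6)) = Mul(37669, -182) = -6855758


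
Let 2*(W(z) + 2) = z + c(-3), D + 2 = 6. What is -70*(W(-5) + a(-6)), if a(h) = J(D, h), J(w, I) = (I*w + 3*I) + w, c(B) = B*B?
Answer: 2660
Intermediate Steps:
c(B) = B**2
D = 4 (D = -2 + 6 = 4)
J(w, I) = w + 3*I + I*w (J(w, I) = (3*I + I*w) + w = w + 3*I + I*w)
a(h) = 4 + 7*h (a(h) = 4 + 3*h + h*4 = 4 + 3*h + 4*h = 4 + 7*h)
W(z) = 5/2 + z/2 (W(z) = -2 + (z + (-3)**2)/2 = -2 + (z + 9)/2 = -2 + (9 + z)/2 = -2 + (9/2 + z/2) = 5/2 + z/2)
-70*(W(-5) + a(-6)) = -70*((5/2 + (1/2)*(-5)) + (4 + 7*(-6))) = -70*((5/2 - 5/2) + (4 - 42)) = -70*(0 - 38) = -70*(-38) = 2660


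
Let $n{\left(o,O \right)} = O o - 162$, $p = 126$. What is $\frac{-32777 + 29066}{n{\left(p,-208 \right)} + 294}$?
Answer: $\frac{1237}{8692} \approx 0.14231$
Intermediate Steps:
$n{\left(o,O \right)} = -162 + O o$
$\frac{-32777 + 29066}{n{\left(p,-208 \right)} + 294} = \frac{-32777 + 29066}{\left(-162 - 26208\right) + 294} = - \frac{3711}{\left(-162 - 26208\right) + 294} = - \frac{3711}{-26370 + 294} = - \frac{3711}{-26076} = \left(-3711\right) \left(- \frac{1}{26076}\right) = \frac{1237}{8692}$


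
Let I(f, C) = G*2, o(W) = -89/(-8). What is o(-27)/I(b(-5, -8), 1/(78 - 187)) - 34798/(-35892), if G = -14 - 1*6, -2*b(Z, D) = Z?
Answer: 1985243/2871360 ≈ 0.69139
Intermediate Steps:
o(W) = 89/8 (o(W) = -89*(-1/8) = 89/8)
b(Z, D) = -Z/2
G = -20 (G = -14 - 6 = -20)
I(f, C) = -40 (I(f, C) = -20*2 = -40)
o(-27)/I(b(-5, -8), 1/(78 - 187)) - 34798/(-35892) = (89/8)/(-40) - 34798/(-35892) = (89/8)*(-1/40) - 34798*(-1/35892) = -89/320 + 17399/17946 = 1985243/2871360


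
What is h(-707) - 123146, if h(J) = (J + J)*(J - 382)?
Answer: 1416700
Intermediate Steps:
h(J) = 2*J*(-382 + J) (h(J) = (2*J)*(-382 + J) = 2*J*(-382 + J))
h(-707) - 123146 = 2*(-707)*(-382 - 707) - 123146 = 2*(-707)*(-1089) - 123146 = 1539846 - 123146 = 1416700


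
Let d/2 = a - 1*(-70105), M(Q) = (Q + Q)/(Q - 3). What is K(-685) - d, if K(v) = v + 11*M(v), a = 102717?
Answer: -119129641/344 ≈ -3.4631e+5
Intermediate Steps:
M(Q) = 2*Q/(-3 + Q) (M(Q) = (2*Q)/(-3 + Q) = 2*Q/(-3 + Q))
K(v) = v + 22*v/(-3 + v) (K(v) = v + 11*(2*v/(-3 + v)) = v + 22*v/(-3 + v))
d = 345644 (d = 2*(102717 - 1*(-70105)) = 2*(102717 + 70105) = 2*172822 = 345644)
K(-685) - d = -685*(19 - 685)/(-3 - 685) - 1*345644 = -685*(-666)/(-688) - 345644 = -685*(-1/688)*(-666) - 345644 = -228105/344 - 345644 = -119129641/344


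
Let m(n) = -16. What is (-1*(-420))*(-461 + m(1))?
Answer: -200340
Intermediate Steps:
(-1*(-420))*(-461 + m(1)) = (-1*(-420))*(-461 - 16) = 420*(-477) = -200340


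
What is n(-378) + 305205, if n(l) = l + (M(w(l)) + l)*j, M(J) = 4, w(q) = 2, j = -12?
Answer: 309315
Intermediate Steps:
n(l) = -48 - 11*l (n(l) = l + (4 + l)*(-12) = l + (-48 - 12*l) = -48 - 11*l)
n(-378) + 305205 = (-48 - 11*(-378)) + 305205 = (-48 + 4158) + 305205 = 4110 + 305205 = 309315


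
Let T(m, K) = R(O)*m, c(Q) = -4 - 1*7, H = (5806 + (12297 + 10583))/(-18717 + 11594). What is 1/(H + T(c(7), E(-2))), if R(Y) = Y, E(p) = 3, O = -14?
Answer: 7123/1068256 ≈ 0.0066679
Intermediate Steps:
H = -28686/7123 (H = (5806 + 22880)/(-7123) = 28686*(-1/7123) = -28686/7123 ≈ -4.0272)
c(Q) = -11 (c(Q) = -4 - 7 = -11)
T(m, K) = -14*m
1/(H + T(c(7), E(-2))) = 1/(-28686/7123 - 14*(-11)) = 1/(-28686/7123 + 154) = 1/(1068256/7123) = 7123/1068256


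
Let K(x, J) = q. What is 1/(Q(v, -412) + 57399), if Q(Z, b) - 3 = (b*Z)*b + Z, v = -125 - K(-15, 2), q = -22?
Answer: -1/17426333 ≈ -5.7384e-8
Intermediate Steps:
K(x, J) = -22
v = -103 (v = -125 - 1*(-22) = -125 + 22 = -103)
Q(Z, b) = 3 + Z + Z*b² (Q(Z, b) = 3 + ((b*Z)*b + Z) = 3 + ((Z*b)*b + Z) = 3 + (Z*b² + Z) = 3 + (Z + Z*b²) = 3 + Z + Z*b²)
1/(Q(v, -412) + 57399) = 1/((3 - 103 - 103*(-412)²) + 57399) = 1/((3 - 103 - 103*169744) + 57399) = 1/((3 - 103 - 17483632) + 57399) = 1/(-17483732 + 57399) = 1/(-17426333) = -1/17426333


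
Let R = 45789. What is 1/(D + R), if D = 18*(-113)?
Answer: 1/43755 ≈ 2.2855e-5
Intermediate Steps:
D = -2034
1/(D + R) = 1/(-2034 + 45789) = 1/43755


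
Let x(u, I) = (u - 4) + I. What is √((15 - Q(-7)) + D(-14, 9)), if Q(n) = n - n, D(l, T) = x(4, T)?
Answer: 2*√6 ≈ 4.8990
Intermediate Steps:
x(u, I) = -4 + I + u (x(u, I) = (-4 + u) + I = -4 + I + u)
D(l, T) = T (D(l, T) = -4 + T + 4 = T)
Q(n) = 0
√((15 - Q(-7)) + D(-14, 9)) = √((15 - 1*0) + 9) = √((15 + 0) + 9) = √(15 + 9) = √24 = 2*√6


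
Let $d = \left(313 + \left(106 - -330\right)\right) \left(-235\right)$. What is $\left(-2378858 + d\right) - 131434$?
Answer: $-2686307$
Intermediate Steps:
$d = -176015$ ($d = \left(313 + \left(106 + 330\right)\right) \left(-235\right) = \left(313 + 436\right) \left(-235\right) = 749 \left(-235\right) = -176015$)
$\left(-2378858 + d\right) - 131434 = \left(-2378858 - 176015\right) - 131434 = -2554873 - 131434 = -2686307$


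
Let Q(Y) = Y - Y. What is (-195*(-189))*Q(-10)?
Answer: 0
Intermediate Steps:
Q(Y) = 0
(-195*(-189))*Q(-10) = -195*(-189)*0 = 36855*0 = 0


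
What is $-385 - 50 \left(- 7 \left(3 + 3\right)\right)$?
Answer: $1715$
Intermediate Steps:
$-385 - 50 \left(- 7 \left(3 + 3\right)\right) = -385 - 50 \left(\left(-7\right) 6\right) = -385 - -2100 = -385 + 2100 = 1715$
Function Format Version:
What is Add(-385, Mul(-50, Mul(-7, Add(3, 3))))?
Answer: 1715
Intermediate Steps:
Add(-385, Mul(-50, Mul(-7, Add(3, 3)))) = Add(-385, Mul(-50, Mul(-7, 6))) = Add(-385, Mul(-50, -42)) = Add(-385, 2100) = 1715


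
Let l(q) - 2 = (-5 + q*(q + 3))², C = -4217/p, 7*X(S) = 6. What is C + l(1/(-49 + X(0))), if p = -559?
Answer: 253548133321046/7209936028399 ≈ 35.167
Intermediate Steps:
X(S) = 6/7 (X(S) = (⅐)*6 = 6/7)
C = 4217/559 (C = -4217/(-559) = -4217*(-1/559) = 4217/559 ≈ 7.5438)
l(q) = 2 + (-5 + q*(3 + q))² (l(q) = 2 + (-5 + q*(q + 3))² = 2 + (-5 + q*(3 + q))²)
C + l(1/(-49 + X(0))) = 4217/559 + (2 + (-5 + (1/(-49 + 6/7))² + 3/(-49 + 6/7))²) = 4217/559 + (2 + (-5 + (1/(-337/7))² + 3/(-337/7))²) = 4217/559 + (2 + (-5 + (-7/337)² + 3*(-7/337))²) = 4217/559 + (2 + (-5 + 49/113569 - 21/337)²) = 4217/559 + (2 + (-574873/113569)²) = 4217/559 + (2 + 330478966129/12897917761) = 4217/559 + 356274801651/12897917761 = 253548133321046/7209936028399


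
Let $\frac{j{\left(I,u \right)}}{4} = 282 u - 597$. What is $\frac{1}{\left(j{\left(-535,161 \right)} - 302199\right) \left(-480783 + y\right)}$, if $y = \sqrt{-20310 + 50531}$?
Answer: $\frac{160261}{9475624711747924} + \frac{\sqrt{30221}}{28426874135243772} \approx 1.6919 \cdot 10^{-11}$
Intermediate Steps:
$j{\left(I,u \right)} = -2388 + 1128 u$ ($j{\left(I,u \right)} = 4 \left(282 u - 597\right) = 4 \left(-597 + 282 u\right) = -2388 + 1128 u$)
$y = \sqrt{30221} \approx 173.84$
$\frac{1}{\left(j{\left(-535,161 \right)} - 302199\right) \left(-480783 + y\right)} = \frac{1}{\left(\left(-2388 + 1128 \cdot 161\right) - 302199\right) \left(-480783 + \sqrt{30221}\right)} = \frac{1}{\left(\left(-2388 + 181608\right) - 302199\right) \left(-480783 + \sqrt{30221}\right)} = \frac{1}{\left(179220 - 302199\right) \left(-480783 + \sqrt{30221}\right)} = \frac{1}{\left(-122979\right) \left(-480783 + \sqrt{30221}\right)} = \frac{1}{59126212557 - 122979 \sqrt{30221}}$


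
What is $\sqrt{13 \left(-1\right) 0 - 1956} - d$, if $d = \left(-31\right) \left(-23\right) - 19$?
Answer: $-694 + 2 i \sqrt{489} \approx -694.0 + 44.227 i$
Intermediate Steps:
$d = 694$ ($d = 713 - 19 = 694$)
$\sqrt{13 \left(-1\right) 0 - 1956} - d = \sqrt{13 \left(-1\right) 0 - 1956} - 694 = \sqrt{\left(-13\right) 0 - 1956} - 694 = \sqrt{0 - 1956} - 694 = \sqrt{-1956} - 694 = 2 i \sqrt{489} - 694 = -694 + 2 i \sqrt{489}$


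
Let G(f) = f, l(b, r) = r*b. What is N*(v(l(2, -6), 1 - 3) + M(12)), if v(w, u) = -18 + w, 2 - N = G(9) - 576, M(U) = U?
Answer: -10242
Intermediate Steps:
l(b, r) = b*r
N = 569 (N = 2 - (9 - 576) = 2 - 1*(-567) = 2 + 567 = 569)
N*(v(l(2, -6), 1 - 3) + M(12)) = 569*((-18 + 2*(-6)) + 12) = 569*((-18 - 12) + 12) = 569*(-30 + 12) = 569*(-18) = -10242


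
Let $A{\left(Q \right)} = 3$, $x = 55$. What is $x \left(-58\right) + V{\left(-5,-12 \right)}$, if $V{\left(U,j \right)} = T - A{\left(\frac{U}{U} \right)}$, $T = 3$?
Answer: $-3190$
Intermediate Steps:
$V{\left(U,j \right)} = 0$ ($V{\left(U,j \right)} = 3 - 3 = 0$)
$x \left(-58\right) + V{\left(-5,-12 \right)} = 55 \left(-58\right) + 0 = -3190 + 0 = -3190$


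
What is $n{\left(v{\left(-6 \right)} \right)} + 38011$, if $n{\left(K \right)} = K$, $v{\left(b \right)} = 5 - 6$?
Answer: $38010$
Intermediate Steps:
$v{\left(b \right)} = -1$ ($v{\left(b \right)} = 5 - 6 = -1$)
$n{\left(v{\left(-6 \right)} \right)} + 38011 = -1 + 38011 = 38010$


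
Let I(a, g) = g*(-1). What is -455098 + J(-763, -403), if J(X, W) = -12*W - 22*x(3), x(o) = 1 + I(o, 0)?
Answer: -450284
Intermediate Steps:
I(a, g) = -g
x(o) = 1 (x(o) = 1 - 1*0 = 1 + 0 = 1)
J(X, W) = -22 - 12*W (J(X, W) = -12*W - 22*1 = -12*W - 22 = -22 - 12*W)
-455098 + J(-763, -403) = -455098 + (-22 - 12*(-403)) = -455098 + (-22 + 4836) = -455098 + 4814 = -450284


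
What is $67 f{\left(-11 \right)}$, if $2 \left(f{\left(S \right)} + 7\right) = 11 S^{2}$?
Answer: $\frac{88239}{2} \approx 44120.0$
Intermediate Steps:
$f{\left(S \right)} = -7 + \frac{11 S^{2}}{2}$
$67 f{\left(-11 \right)} = 67 \left(-7 + \frac{11 \left(-11\right)^{2}}{2}\right) = 67 \left(-7 + \frac{11}{2} \cdot 121\right) = 67 \left(-7 + \frac{1331}{2}\right) = 67 \cdot \frac{1317}{2} = \frac{88239}{2}$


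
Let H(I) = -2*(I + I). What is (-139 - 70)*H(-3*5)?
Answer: -12540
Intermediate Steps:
H(I) = -4*I
(-139 - 70)*H(-3*5) = (-139 - 70)*(-(-12)*5) = -(-836)*(-15) = -209*60 = -12540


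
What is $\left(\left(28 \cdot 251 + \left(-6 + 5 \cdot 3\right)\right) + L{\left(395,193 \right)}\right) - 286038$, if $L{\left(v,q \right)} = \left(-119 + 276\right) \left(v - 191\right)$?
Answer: $-246973$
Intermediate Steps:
$L{\left(v,q \right)} = -29987 + 157 v$ ($L{\left(v,q \right)} = 157 \left(-191 + v\right) = -29987 + 157 v$)
$\left(\left(28 \cdot 251 + \left(-6 + 5 \cdot 3\right)\right) + L{\left(395,193 \right)}\right) - 286038 = \left(\left(28 \cdot 251 + \left(-6 + 5 \cdot 3\right)\right) + \left(-29987 + 157 \cdot 395\right)\right) - 286038 = \left(\left(7028 + \left(-6 + 15\right)\right) + \left(-29987 + 62015\right)\right) - 286038 = \left(\left(7028 + 9\right) + 32028\right) - 286038 = \left(7037 + 32028\right) - 286038 = 39065 - 286038 = -246973$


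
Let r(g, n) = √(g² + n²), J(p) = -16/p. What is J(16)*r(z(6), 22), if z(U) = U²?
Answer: -2*√445 ≈ -42.190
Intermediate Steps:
J(16)*r(z(6), 22) = (-16/16)*√((6²)² + 22²) = (-16*1/16)*√(36² + 484) = -√(1296 + 484) = -√1780 = -2*√445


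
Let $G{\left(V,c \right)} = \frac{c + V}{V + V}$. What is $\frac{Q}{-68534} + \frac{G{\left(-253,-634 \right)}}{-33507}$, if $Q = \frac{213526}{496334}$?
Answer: $- \frac{4224026206108}{72090191986310619} \approx -5.8594 \cdot 10^{-5}$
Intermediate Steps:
$G{\left(V,c \right)} = \frac{V + c}{2 V}$
$Q = \frac{106763}{248167}$ ($Q = 213526 \cdot \frac{1}{496334} = \frac{106763}{248167} \approx 0.43021$)
$\frac{Q}{-68534} + \frac{G{\left(-253,-634 \right)}}{-33507} = \frac{106763}{248167 \left(-68534\right)} + \frac{\frac{1}{2} \frac{1}{-253} \left(-253 - 634\right)}{-33507} = \frac{106763}{248167} \left(- \frac{1}{68534}\right) + \frac{1}{2} \left(- \frac{1}{253}\right) \left(-887\right) \left(- \frac{1}{33507}\right) = - \frac{106763}{17007877178} + \frac{887}{506} \left(- \frac{1}{33507}\right) = - \frac{106763}{17007877178} - \frac{887}{16954542} = - \frac{4224026206108}{72090191986310619}$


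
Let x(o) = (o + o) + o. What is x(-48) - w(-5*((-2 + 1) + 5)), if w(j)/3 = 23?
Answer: -213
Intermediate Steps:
x(o) = 3*o (x(o) = 2*o + o = 3*o)
w(j) = 69 (w(j) = 3*23 = 69)
x(-48) - w(-5*((-2 + 1) + 5)) = 3*(-48) - 1*69 = -144 - 69 = -213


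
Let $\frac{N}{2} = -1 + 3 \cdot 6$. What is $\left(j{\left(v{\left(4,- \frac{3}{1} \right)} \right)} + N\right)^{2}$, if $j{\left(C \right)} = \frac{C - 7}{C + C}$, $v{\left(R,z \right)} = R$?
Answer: $\frac{72361}{64} \approx 1130.6$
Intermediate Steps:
$j{\left(C \right)} = \frac{-7 + C}{2 C}$
$N = 34$ ($N = 2 \left(-1 + 3 \cdot 6\right) = 2 \left(-1 + 18\right) = 2 \cdot 17 = 34$)
$\left(j{\left(v{\left(4,- \frac{3}{1} \right)} \right)} + N\right)^{2} = \left(\frac{-7 + 4}{2 \cdot 4} + 34\right)^{2} = \left(\frac{1}{2} \cdot \frac{1}{4} \left(-3\right) + 34\right)^{2} = \left(- \frac{3}{8} + 34\right)^{2} = \left(\frac{269}{8}\right)^{2} = \frac{72361}{64}$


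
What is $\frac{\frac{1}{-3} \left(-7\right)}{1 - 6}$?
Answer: $- \frac{7}{15} \approx -0.46667$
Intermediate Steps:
$\frac{\frac{1}{-3} \left(-7\right)}{1 - 6} = \frac{\left(- \frac{1}{3}\right) \left(-7\right)}{-5} = \frac{7}{3} \left(- \frac{1}{5}\right) = - \frac{7}{15}$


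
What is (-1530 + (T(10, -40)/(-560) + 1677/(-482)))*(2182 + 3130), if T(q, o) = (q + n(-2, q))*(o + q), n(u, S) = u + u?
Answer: -13739154672/1687 ≈ -8.1441e+6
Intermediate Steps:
n(u, S) = 2*u
T(q, o) = (-4 + q)*(o + q) (T(q, o) = (q + 2*(-2))*(o + q) = (q - 4)*(o + q) = (-4 + q)*(o + q))
(-1530 + (T(10, -40)/(-560) + 1677/(-482)))*(2182 + 3130) = (-1530 + ((10² - 4*(-40) - 4*10 - 40*10)/(-560) + 1677/(-482)))*(2182 + 3130) = (-1530 + ((100 + 160 - 40 - 400)*(-1/560) + 1677*(-1/482)))*5312 = (-1530 + (-180*(-1/560) - 1677/482))*5312 = (-1530 + (9/28 - 1677/482))*5312 = (-1530 - 21309/6748)*5312 = -10345749/6748*5312 = -13739154672/1687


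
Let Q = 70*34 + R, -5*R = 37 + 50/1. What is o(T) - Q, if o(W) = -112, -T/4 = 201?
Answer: -12373/5 ≈ -2474.6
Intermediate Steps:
T = -804 (T = -4*201 = -804)
R = -87/5 (R = -(37 + 50/1)/5 = -(37 + 50*1)/5 = -(37 + 50)/5 = -⅕*87 = -87/5 ≈ -17.400)
Q = 11813/5 (Q = 70*34 - 87/5 = 2380 - 87/5 = 11813/5 ≈ 2362.6)
o(T) - Q = -112 - 1*11813/5 = -112 - 11813/5 = -12373/5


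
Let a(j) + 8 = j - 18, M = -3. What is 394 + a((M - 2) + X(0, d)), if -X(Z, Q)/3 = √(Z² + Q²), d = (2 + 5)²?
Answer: 216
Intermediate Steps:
d = 49 (d = 7² = 49)
X(Z, Q) = -3*√(Q² + Z²) (X(Z, Q) = -3*√(Z² + Q²) = -3*√(Q² + Z²))
a(j) = -26 + j (a(j) = -8 + (j - 18) = -8 + (-18 + j) = -26 + j)
394 + a((M - 2) + X(0, d)) = 394 + (-26 + ((-3 - 2) - 3*√(49² + 0²))) = 394 + (-26 + (-5 - 3*√(2401 + 0))) = 394 + (-26 + (-5 - 3*√2401)) = 394 + (-26 + (-5 - 3*49)) = 394 + (-26 + (-5 - 147)) = 394 + (-26 - 152) = 394 - 178 = 216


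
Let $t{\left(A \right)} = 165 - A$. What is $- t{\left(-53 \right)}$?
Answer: $-218$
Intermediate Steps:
$- t{\left(-53 \right)} = - (165 - -53) = - (165 + 53) = \left(-1\right) 218 = -218$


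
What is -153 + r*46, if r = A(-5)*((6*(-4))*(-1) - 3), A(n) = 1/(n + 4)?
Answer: -1119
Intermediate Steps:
A(n) = 1/(4 + n)
r = -21 (r = ((6*(-4))*(-1) - 3)/(4 - 5) = (-24*(-1) - 3)/(-1) = -(24 - 3) = -1*21 = -21)
-153 + r*46 = -153 - 21*46 = -153 - 966 = -1119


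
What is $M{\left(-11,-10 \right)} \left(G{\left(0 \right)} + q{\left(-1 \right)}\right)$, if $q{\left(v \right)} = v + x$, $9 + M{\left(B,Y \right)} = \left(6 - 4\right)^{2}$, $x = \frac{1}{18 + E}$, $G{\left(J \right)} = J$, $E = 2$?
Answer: $\frac{19}{4} \approx 4.75$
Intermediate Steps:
$x = \frac{1}{20}$ ($x = \frac{1}{18 + 2} = \frac{1}{20} \approx 0.05$)
$M{\left(B,Y \right)} = -5$ ($M{\left(B,Y \right)} = -9 + \left(6 - 4\right)^{2} = -9 + 2^{2} = -9 + 4 = -5$)
$q{\left(v \right)} = \frac{1}{20} + v$ ($q{\left(v \right)} = v + \frac{1}{20} = \frac{1}{20} + v$)
$M{\left(-11,-10 \right)} \left(G{\left(0 \right)} + q{\left(-1 \right)}\right) = - 5 \left(0 + \left(\frac{1}{20} - 1\right)\right) = - 5 \left(0 - \frac{19}{20}\right) = \left(-5\right) \left(- \frac{19}{20}\right) = \frac{19}{4}$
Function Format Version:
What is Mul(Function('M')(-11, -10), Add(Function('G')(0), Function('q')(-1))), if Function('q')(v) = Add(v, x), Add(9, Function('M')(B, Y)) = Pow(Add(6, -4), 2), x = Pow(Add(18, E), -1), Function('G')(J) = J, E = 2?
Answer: Rational(19, 4) ≈ 4.7500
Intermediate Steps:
x = Rational(1, 20) (x = Pow(Add(18, 2), -1) = Pow(20, -1) = Rational(1, 20) ≈ 0.050000)
Function('M')(B, Y) = -5 (Function('M')(B, Y) = Add(-9, Pow(Add(6, -4), 2)) = Add(-9, Pow(2, 2)) = Add(-9, 4) = -5)
Function('q')(v) = Add(Rational(1, 20), v) (Function('q')(v) = Add(v, Rational(1, 20)) = Add(Rational(1, 20), v))
Mul(Function('M')(-11, -10), Add(Function('G')(0), Function('q')(-1))) = Mul(-5, Add(0, Add(Rational(1, 20), -1))) = Mul(-5, Add(0, Rational(-19, 20))) = Mul(-5, Rational(-19, 20)) = Rational(19, 4)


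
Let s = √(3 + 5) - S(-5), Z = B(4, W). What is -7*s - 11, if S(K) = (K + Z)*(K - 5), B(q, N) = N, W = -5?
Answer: 689 - 14*√2 ≈ 669.20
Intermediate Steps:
Z = -5
S(K) = (-5 + K)² (S(K) = (K - 5)*(K - 5) = (-5 + K)*(-5 + K) = (-5 + K)²)
s = -100 + 2*√2 (s = √(3 + 5) - (25 + (-5)² - 10*(-5)) = √8 - (25 + 25 + 50) = 2*√2 - 1*100 = 2*√2 - 100 = -100 + 2*√2 ≈ -97.172)
-7*s - 11 = -7*(-100 + 2*√2) - 11 = (700 - 14*√2) - 11 = 689 - 14*√2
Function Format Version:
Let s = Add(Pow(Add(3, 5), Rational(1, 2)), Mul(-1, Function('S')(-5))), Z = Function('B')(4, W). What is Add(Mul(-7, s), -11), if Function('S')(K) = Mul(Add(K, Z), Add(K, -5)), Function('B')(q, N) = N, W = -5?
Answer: Add(689, Mul(-14, Pow(2, Rational(1, 2)))) ≈ 669.20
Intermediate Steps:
Z = -5
Function('S')(K) = Pow(Add(-5, K), 2) (Function('S')(K) = Mul(Add(K, -5), Add(K, -5)) = Mul(Add(-5, K), Add(-5, K)) = Pow(Add(-5, K), 2))
s = Add(-100, Mul(2, Pow(2, Rational(1, 2)))) (s = Add(Pow(Add(3, 5), Rational(1, 2)), Mul(-1, Add(25, Pow(-5, 2), Mul(-10, -5)))) = Add(Pow(8, Rational(1, 2)), Mul(-1, Add(25, 25, 50))) = Add(Mul(2, Pow(2, Rational(1, 2))), Mul(-1, 100)) = Add(Mul(2, Pow(2, Rational(1, 2))), -100) = Add(-100, Mul(2, Pow(2, Rational(1, 2)))) ≈ -97.172)
Add(Mul(-7, s), -11) = Add(Mul(-7, Add(-100, Mul(2, Pow(2, Rational(1, 2))))), -11) = Add(Add(700, Mul(-14, Pow(2, Rational(1, 2)))), -11) = Add(689, Mul(-14, Pow(2, Rational(1, 2))))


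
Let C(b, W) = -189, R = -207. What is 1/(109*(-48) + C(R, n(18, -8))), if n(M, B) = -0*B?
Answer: -1/5421 ≈ -0.00018447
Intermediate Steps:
n(M, B) = 0 (n(M, B) = -5*0 = 0)
1/(109*(-48) + C(R, n(18, -8))) = 1/(109*(-48) - 189) = 1/(-5232 - 189) = 1/(-5421) = -1/5421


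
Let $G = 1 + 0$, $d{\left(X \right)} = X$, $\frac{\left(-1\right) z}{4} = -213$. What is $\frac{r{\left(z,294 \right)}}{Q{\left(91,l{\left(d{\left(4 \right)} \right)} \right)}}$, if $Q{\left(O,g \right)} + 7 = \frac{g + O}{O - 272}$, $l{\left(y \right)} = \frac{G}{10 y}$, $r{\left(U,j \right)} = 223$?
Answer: $- \frac{1614520}{54321} \approx -29.722$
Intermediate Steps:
$z = 852$ ($z = \left(-4\right) \left(-213\right) = 852$)
$G = 1$
$l{\left(y \right)} = \frac{1}{10 y}$ ($l{\left(y \right)} = 1 \frac{1}{10 y} = \frac{1}{10 y}$)
$Q{\left(O,g \right)} = -7 + \frac{O + g}{-272 + O}$ ($Q{\left(O,g \right)} = -7 + \frac{g + O}{O - 272} = -7 + \frac{O + g}{-272 + O}$)
$\frac{r{\left(z,294 \right)}}{Q{\left(91,l{\left(d{\left(4 \right)} \right)} \right)}} = \frac{223}{\frac{1}{-272 + 91} \left(1904 + \frac{1}{10 \cdot 4} - 546\right)} = \frac{223}{\frac{1}{-181} \left(1904 + \frac{1}{10} \cdot \frac{1}{4} - 546\right)} = \frac{223}{\left(- \frac{1}{181}\right) \left(1904 + \frac{1}{40} - 546\right)} = \frac{223}{\left(- \frac{1}{181}\right) \frac{54321}{40}} = \frac{223}{- \frac{54321}{7240}} = 223 \left(- \frac{7240}{54321}\right) = - \frac{1614520}{54321}$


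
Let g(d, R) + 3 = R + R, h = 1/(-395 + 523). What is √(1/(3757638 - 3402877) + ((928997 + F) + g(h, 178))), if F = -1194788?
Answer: I*√33406796937509237/354761 ≈ 515.21*I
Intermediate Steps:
h = 1/128 ≈ 0.0078125
g(d, R) = -3 + 2*R (g(d, R) = -3 + (R + R) = -3 + 2*R)
√(1/(3757638 - 3402877) + ((928997 + F) + g(h, 178))) = √(1/(3757638 - 3402877) + ((928997 - 1194788) + (-3 + 2*178))) = √(1/354761 + (-265791 + (-3 + 356))) = √(1/354761 + (-265791 + 353)) = √(1/354761 - 265438) = √(-94167050317/354761) = I*√33406796937509237/354761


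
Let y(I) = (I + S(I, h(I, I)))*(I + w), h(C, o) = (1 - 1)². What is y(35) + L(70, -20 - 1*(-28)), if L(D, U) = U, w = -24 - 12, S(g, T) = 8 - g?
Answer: 0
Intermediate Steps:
h(C, o) = 0 (h(C, o) = 0² = 0)
w = -36
y(I) = -288 + 8*I (y(I) = (I + (8 - I))*(I - 36) = 8*(-36 + I) = -288 + 8*I)
y(35) + L(70, -20 - 1*(-28)) = (-288 + 8*35) + (-20 - 1*(-28)) = (-288 + 280) + (-20 + 28) = -8 + 8 = 0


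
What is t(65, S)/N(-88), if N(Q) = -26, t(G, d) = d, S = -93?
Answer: 93/26 ≈ 3.5769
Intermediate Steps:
t(65, S)/N(-88) = -93/(-26) = -93*(-1/26) = 93/26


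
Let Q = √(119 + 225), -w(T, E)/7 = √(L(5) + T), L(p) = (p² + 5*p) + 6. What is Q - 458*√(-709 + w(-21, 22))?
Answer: -458*√(-709 - 7*√35) + 2*√86 ≈ 18.547 - 12546.0*I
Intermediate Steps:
L(p) = 6 + p² + 5*p
w(T, E) = -7*√(56 + T) (w(T, E) = -7*√((6 + 5² + 5*5) + T) = -7*√((6 + 25 + 25) + T) = -7*√(56 + T))
Q = 2*√86 (Q = √344 = 2*√86 ≈ 18.547)
Q - 458*√(-709 + w(-21, 22)) = 2*√86 - 458*√(-709 - 7*√(56 - 21)) = 2*√86 - 458*√(-709 - 7*√35) = -458*√(-709 - 7*√35) + 2*√86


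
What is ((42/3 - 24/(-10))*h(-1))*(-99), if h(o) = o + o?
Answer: 16236/5 ≈ 3247.2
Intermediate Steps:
h(o) = 2*o
((42/3 - 24/(-10))*h(-1))*(-99) = ((42/3 - 24/(-10))*(2*(-1)))*(-99) = ((42*(⅓) - 24*(-⅒))*(-2))*(-99) = ((14 + 12/5)*(-2))*(-99) = ((82/5)*(-2))*(-99) = -164/5*(-99) = 16236/5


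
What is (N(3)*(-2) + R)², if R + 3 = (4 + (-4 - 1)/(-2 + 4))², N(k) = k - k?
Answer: 9/16 ≈ 0.56250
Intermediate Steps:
N(k) = 0
R = -¾ (R = -3 + (4 + (-4 - 1)/(-2 + 4))² = -3 + (4 - 5/2)² = -3 + (3/2)² = -3 + 9/4 = -¾ ≈ -0.75000)
(N(3)*(-2) + R)² = (0*(-2) - ¾)² = (0 - ¾)² = (-¾)² = 9/16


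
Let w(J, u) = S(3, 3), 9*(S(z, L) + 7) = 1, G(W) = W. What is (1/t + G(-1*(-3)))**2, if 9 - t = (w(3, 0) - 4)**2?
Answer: 704583936/78765625 ≈ 8.9453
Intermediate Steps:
S(z, L) = -62/9 (S(z, L) = -7 + (1/9)*1 = -7 + 1/9 = -62/9)
w(J, u) = -62/9
t = -8875/81 (t = 9 - (-62/9 - 4)**2 = 9 - (-98/9)**2 = 9 - 1*9604/81 = 9 - 9604/81 = -8875/81 ≈ -109.57)
(1/t + G(-1*(-3)))**2 = (1/(-8875/81) - 1*(-3))**2 = (-81/8875 + 3)**2 = (26544/8875)**2 = 704583936/78765625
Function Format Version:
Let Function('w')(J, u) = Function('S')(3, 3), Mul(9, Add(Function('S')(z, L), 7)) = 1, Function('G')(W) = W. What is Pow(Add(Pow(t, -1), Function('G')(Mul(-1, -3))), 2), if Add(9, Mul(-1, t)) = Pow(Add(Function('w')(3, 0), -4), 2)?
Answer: Rational(704583936, 78765625) ≈ 8.9453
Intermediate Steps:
Function('S')(z, L) = Rational(-62, 9) (Function('S')(z, L) = Add(-7, Mul(Rational(1, 9), 1)) = Add(-7, Rational(1, 9)) = Rational(-62, 9))
Function('w')(J, u) = Rational(-62, 9)
t = Rational(-8875, 81) (t = Add(9, Mul(-1, Pow(Add(Rational(-62, 9), -4), 2))) = Add(9, Mul(-1, Pow(Rational(-98, 9), 2))) = Add(9, Mul(-1, Rational(9604, 81))) = Add(9, Rational(-9604, 81)) = Rational(-8875, 81) ≈ -109.57)
Pow(Add(Pow(t, -1), Function('G')(Mul(-1, -3))), 2) = Pow(Add(Pow(Rational(-8875, 81), -1), Mul(-1, -3)), 2) = Pow(Add(Rational(-81, 8875), 3), 2) = Pow(Rational(26544, 8875), 2) = Rational(704583936, 78765625)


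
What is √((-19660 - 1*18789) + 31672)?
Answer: 3*I*√753 ≈ 82.323*I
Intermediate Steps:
√((-19660 - 1*18789) + 31672) = √((-19660 - 18789) + 31672) = √(-38449 + 31672) = √(-6777) = 3*I*√753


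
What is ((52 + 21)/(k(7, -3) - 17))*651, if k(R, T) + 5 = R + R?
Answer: -47523/8 ≈ -5940.4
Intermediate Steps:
k(R, T) = -5 + 2*R (k(R, T) = -5 + (R + R) = -5 + 2*R)
((52 + 21)/(k(7, -3) - 17))*651 = ((52 + 21)/((-5 + 2*7) - 17))*651 = (73/((-5 + 14) - 17))*651 = (73/(9 - 17))*651 = (73/(-8))*651 = (73*(-⅛))*651 = -73/8*651 = -47523/8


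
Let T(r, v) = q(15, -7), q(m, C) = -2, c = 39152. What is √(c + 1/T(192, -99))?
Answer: √156606/2 ≈ 197.87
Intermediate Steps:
T(r, v) = -2
√(c + 1/T(192, -99)) = √(39152 + 1/(-2)) = √(39152 - ½) = √(78303/2) = √156606/2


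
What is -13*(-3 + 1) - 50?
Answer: -24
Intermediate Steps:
-13*(-3 + 1) - 50 = -13*(-2) - 50 = 26 - 50 = -24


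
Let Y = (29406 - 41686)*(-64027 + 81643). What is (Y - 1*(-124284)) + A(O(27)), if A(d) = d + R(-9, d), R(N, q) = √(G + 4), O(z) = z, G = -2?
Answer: -216200169 + √2 ≈ -2.1620e+8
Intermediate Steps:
R(N, q) = √2 (R(N, q) = √(-2 + 4) = √2)
Y = -216324480 (Y = -12280*17616 = -216324480)
A(d) = d + √2
(Y - 1*(-124284)) + A(O(27)) = (-216324480 - 1*(-124284)) + (27 + √2) = (-216324480 + 124284) + (27 + √2) = -216200196 + (27 + √2) = -216200169 + √2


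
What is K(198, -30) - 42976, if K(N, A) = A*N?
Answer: -48916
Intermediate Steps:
K(198, -30) - 42976 = -30*198 - 42976 = -5940 - 42976 = -48916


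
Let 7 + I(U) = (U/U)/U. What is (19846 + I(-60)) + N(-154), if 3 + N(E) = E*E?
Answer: 2613119/60 ≈ 43552.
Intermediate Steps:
I(U) = -7 + 1/U (I(U) = -7 + (U/U)/U = -7 + 1/U)
N(E) = -3 + E² (N(E) = -3 + E*E = -3 + E²)
(19846 + I(-60)) + N(-154) = (19846 + (-7 + 1/(-60))) + (-3 + (-154)²) = (19846 + (-7 - 1/60)) + (-3 + 23716) = (19846 - 421/60) + 23713 = 1190339/60 + 23713 = 2613119/60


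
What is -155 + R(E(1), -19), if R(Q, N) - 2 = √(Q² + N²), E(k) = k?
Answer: -153 + √362 ≈ -133.97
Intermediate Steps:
R(Q, N) = 2 + √(N² + Q²) (R(Q, N) = 2 + √(Q² + N²) = 2 + √(N² + Q²))
-155 + R(E(1), -19) = -155 + (2 + √((-19)² + 1²)) = -155 + (2 + √(361 + 1)) = -155 + (2 + √362) = -153 + √362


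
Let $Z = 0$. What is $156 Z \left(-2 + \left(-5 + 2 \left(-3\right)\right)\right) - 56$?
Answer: $-56$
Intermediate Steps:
$156 Z \left(-2 + \left(-5 + 2 \left(-3\right)\right)\right) - 56 = 156 \cdot 0 \left(-2 + \left(-5 + 2 \left(-3\right)\right)\right) - 56 = 156 \cdot 0 \left(-2 - 11\right) - 56 = 156 \cdot 0 \left(-13\right) - 56 = 156 \cdot 0 - 56 = 0 - 56 = -56$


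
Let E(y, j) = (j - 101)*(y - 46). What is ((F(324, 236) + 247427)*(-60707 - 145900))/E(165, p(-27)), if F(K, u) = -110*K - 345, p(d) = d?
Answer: 3120385521/1088 ≈ 2.8680e+6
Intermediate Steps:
F(K, u) = -345 - 110*K
E(y, j) = (-101 + j)*(-46 + y)
((F(324, 236) + 247427)*(-60707 - 145900))/E(165, p(-27)) = (((-345 - 110*324) + 247427)*(-60707 - 145900))/(4646 - 101*165 - 46*(-27) - 27*165) = (((-345 - 35640) + 247427)*(-206607))/(4646 - 16665 + 1242 - 4455) = ((-35985 + 247427)*(-206607))/(-15232) = (211442*(-206607))*(-1/15232) = -43685397294*(-1/15232) = 3120385521/1088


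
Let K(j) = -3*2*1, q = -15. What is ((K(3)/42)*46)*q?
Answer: 690/7 ≈ 98.571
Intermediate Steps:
K(j) = -6 (K(j) = -6*1 = -6)
((K(3)/42)*46)*q = (-6/42*46)*(-15) = (-6*1/42*46)*(-15) = -1/7*46*(-15) = -46/7*(-15) = 690/7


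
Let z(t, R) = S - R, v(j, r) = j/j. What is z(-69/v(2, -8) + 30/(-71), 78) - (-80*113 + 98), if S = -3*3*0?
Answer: 8864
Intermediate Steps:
v(j, r) = 1
S = 0 (S = -9*0 = 0)
z(t, R) = -R (z(t, R) = 0 - R = -R)
z(-69/v(2, -8) + 30/(-71), 78) - (-80*113 + 98) = -1*78 - (-80*113 + 98) = -78 - (-9040 + 98) = -78 - 1*(-8942) = -78 + 8942 = 8864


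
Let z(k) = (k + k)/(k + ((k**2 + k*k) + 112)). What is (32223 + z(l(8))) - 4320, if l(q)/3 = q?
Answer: 4492389/161 ≈ 27903.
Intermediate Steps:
l(q) = 3*q
z(k) = 2*k/(112 + k + 2*k**2) (z(k) = (2*k)/(k + ((k**2 + k**2) + 112)) = (2*k)/(k + (2*k**2 + 112)) = (2*k)/(k + (112 + 2*k**2)) = (2*k)/(112 + k + 2*k**2) = 2*k/(112 + k + 2*k**2))
(32223 + z(l(8))) - 4320 = (32223 + 2*(3*8)/(112 + 3*8 + 2*(3*8)**2)) - 4320 = (32223 + 2*24/(112 + 24 + 2*24**2)) - 4320 = (32223 + 2*24/(112 + 24 + 2*576)) - 4320 = (32223 + 2*24/(112 + 24 + 1152)) - 4320 = (32223 + 2*24/1288) - 4320 = (32223 + 2*24*(1/1288)) - 4320 = (32223 + 6/161) - 4320 = 5187909/161 - 4320 = 4492389/161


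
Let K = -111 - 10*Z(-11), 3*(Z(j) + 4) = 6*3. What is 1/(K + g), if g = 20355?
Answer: 1/20224 ≈ 4.9446e-5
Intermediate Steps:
Z(j) = 2 (Z(j) = -4 + (6*3)/3 = -4 + (⅓)*18 = -4 + 6 = 2)
K = -131 (K = -111 - 10*2 = -111 - 20 = -131)
1/(K + g) = 1/(-131 + 20355) = 1/20224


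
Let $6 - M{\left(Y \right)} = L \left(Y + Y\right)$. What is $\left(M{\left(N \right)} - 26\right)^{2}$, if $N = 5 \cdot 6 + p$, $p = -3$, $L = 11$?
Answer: $376996$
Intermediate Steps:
$N = 27$ ($N = 5 \cdot 6 - 3 = 30 - 3 = 27$)
$M{\left(Y \right)} = 6 - 22 Y$ ($M{\left(Y \right)} = 6 - 11 \left(Y + Y\right) = 6 - 11 \cdot 2 Y = 6 - 22 Y$)
$\left(M{\left(N \right)} - 26\right)^{2} = \left(\left(6 - 594\right) - 26\right)^{2} = \left(-588 - 26\right)^{2} = \left(-614\right)^{2} = 376996$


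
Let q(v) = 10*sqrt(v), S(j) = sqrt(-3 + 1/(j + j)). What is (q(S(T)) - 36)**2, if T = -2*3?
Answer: (108 - 5*sqrt(2)*3**(3/4)*37**(1/4)*sqrt(I))**2/9 ≈ 621.36 - 499.05*I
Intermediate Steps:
T = -6
S(j) = sqrt(-3 + 1/(2*j))
(q(S(T)) - 36)**2 = (10*sqrt(sqrt(-12 + 2/(-6))/2) - 36)**2 = (10*sqrt(sqrt(-12 + 2*(-1/6))/2) - 36)**2 = (10*sqrt(sqrt(-12 - 1/3)/2) - 36)**2 = (10*sqrt(sqrt(-37/3)/2) - 36)**2 = (10*sqrt((I*sqrt(111)/3)/2) - 36)**2 = (10*sqrt(I*sqrt(111)/6) - 36)**2 = (10*(sqrt(2)*3**(3/4)*37**(1/4)*sqrt(I)/6) - 36)**2 = (5*sqrt(2)*3**(3/4)*37**(1/4)*sqrt(I)/3 - 36)**2 = (-36 + 5*sqrt(2)*3**(3/4)*37**(1/4)*sqrt(I)/3)**2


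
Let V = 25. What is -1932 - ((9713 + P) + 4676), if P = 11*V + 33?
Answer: -16629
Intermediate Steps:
P = 308 (P = 11*25 + 33 = 275 + 33 = 308)
-1932 - ((9713 + P) + 4676) = -1932 - ((9713 + 308) + 4676) = -1932 - (10021 + 4676) = -1932 - 1*14697 = -1932 - 14697 = -16629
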